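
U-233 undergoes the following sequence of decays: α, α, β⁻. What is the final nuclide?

Start: (A, Z) = (233, 92).
After α: (229, 90).
After α: (225, 88).
After β⁻: (225, 89).
Z = 89 is actinium.

Ac-225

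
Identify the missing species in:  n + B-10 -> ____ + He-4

Conserve mass number: 1 + 10 = A + 4, so A = 7.
Conserve atomic number: 0 + 5 = Z + 2, so Z = 3.
Z = 3 is lithium, so the species is Li-7.

Li-7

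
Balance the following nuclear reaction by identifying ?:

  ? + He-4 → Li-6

deuteron

Conserve mass number: A + 4 = 6, so A = 2.
Conserve atomic number: Z + 2 = 3, so Z = 1.
A = 2 and Z = 1 is H-2 — a deuteron.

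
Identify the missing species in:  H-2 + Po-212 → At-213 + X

neutron

Conserve mass number: 2 + 212 = 213 + A, so A = 1.
Conserve atomic number: 1 + 84 = 85 + Z, so Z = 0.
A = 1 and Z = 0 is n — a neutron.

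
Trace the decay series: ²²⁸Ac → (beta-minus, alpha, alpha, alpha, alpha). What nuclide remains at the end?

Pb-212

Start: (A, Z) = (228, 89).
After β⁻: (228, 90).
After α: (224, 88).
After α: (220, 86).
After α: (216, 84).
After α: (212, 82).
Z = 82 is lead.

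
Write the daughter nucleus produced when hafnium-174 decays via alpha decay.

Yb-170

Alpha decay: mass number changes by -4, atomic number by -2.
A: 174 − 4 = 170; Z: 72 − 2 = 70.
Z = 70 is ytterbium, so the daughter is ytterbium-170.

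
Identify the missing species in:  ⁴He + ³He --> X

Be-7

Conserve mass number: 4 + 3 = A, so A = 7.
Conserve atomic number: 2 + 2 = Z, so Z = 4.
Z = 4 is beryllium, so the species is ⁷Be.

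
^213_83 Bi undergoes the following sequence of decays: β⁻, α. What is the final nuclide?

Pb-209

Start: (A, Z) = (213, 83).
After β⁻: (213, 84).
After α: (209, 82).
Z = 82 is lead.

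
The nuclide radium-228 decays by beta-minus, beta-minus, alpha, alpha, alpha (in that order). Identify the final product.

Start: (A, Z) = (228, 88).
After β⁻: (228, 89).
After β⁻: (228, 90).
After α: (224, 88).
After α: (220, 86).
After α: (216, 84).
Z = 84 is polonium.

Po-216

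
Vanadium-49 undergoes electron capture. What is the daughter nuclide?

Ti-49

Electron capture: mass number changes by +0, atomic number by -1.
A: 49 = 49; Z: 23 − 1 = 22.
Z = 22 is titanium, so the daughter is titanium-49.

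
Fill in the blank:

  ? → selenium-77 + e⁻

As-77

Conserve mass number: A = 77 + 0, so A = 77.
Conserve atomic number: Z = 34 − 1, so Z = 33.
Z = 33 is arsenic, so the species is arsenic-77.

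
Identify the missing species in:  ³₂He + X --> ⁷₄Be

alpha particle

Conserve mass number: 3 + A = 7, so A = 4.
Conserve atomic number: 2 + Z = 4, so Z = 2.
A = 4 and Z = 2 is ⁴₂He — an alpha particle.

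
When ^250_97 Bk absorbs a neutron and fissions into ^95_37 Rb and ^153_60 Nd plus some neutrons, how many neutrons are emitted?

Conserve mass number: 251 = 95 + 153 + k, so k = 251 − 248 = 3.
Check atomic number: 97 = 37 + 60 + 0 = 97. ✓

3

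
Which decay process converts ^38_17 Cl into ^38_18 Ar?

beta-minus decay

ΔA = 38 − 38 = 0; ΔZ = 18 − 17 = +1.
A is unchanged and Z rises by 1 — a neutron has become a proton (β⁻ decay).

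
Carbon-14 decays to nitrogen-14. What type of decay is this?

beta-minus decay

ΔA = 14 − 14 = 0; ΔZ = 7 − 6 = +1.
A is unchanged and Z rises by 1 — a neutron has become a proton (β⁻ decay).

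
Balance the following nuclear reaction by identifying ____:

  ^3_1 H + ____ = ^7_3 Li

Conserve mass number: 3 + A = 7, so A = 4.
Conserve atomic number: 1 + Z = 3, so Z = 2.
A = 4 and Z = 2 is ^4_2 He — an alpha particle.

alpha particle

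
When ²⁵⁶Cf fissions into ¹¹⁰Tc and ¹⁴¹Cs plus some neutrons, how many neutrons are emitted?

Conserve mass number: 256 = 110 + 141 + k, so k = 256 − 251 = 5.
Check atomic number: 98 = 43 + 55 + 0 = 98. ✓

5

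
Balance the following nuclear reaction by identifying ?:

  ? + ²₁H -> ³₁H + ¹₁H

Conserve mass number: A + 2 = 3 + 1, so A = 2.
Conserve atomic number: Z + 1 = 1 + 1, so Z = 1.
A = 2 and Z = 1 is ²₁H — a deuteron.

deuteron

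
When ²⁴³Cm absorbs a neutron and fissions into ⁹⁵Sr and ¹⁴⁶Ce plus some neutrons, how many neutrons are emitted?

Conserve mass number: 244 = 95 + 146 + k, so k = 244 − 241 = 3.
Check atomic number: 96 = 38 + 58 + 0 = 96. ✓

3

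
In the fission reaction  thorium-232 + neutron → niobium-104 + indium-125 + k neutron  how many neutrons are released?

Conserve mass number: 233 = 104 + 125 + k, so k = 233 − 229 = 4.
Check atomic number: 90 = 41 + 49 + 0 = 90. ✓

4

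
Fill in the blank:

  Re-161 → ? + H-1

Conserve mass number: 161 = A + 1, so A = 160.
Conserve atomic number: 75 = Z + 1, so Z = 74.
Z = 74 is tungsten, so the species is W-160.

W-160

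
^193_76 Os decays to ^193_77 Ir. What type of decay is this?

ΔA = 193 − 193 = 0; ΔZ = 77 − 76 = +1.
A is unchanged and Z rises by 1 — a neutron has become a proton (β⁻ decay).

beta-minus decay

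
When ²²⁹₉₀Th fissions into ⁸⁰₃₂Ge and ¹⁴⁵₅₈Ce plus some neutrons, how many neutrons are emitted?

4

Conserve mass number: 229 = 80 + 145 + k, so k = 229 − 225 = 4.
Check atomic number: 90 = 32 + 58 + 0 = 90. ✓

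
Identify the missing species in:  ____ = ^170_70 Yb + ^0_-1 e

Tm-170

Conserve mass number: A = 170 + 0, so A = 170.
Conserve atomic number: Z = 70 − 1, so Z = 69.
Z = 69 is thulium, so the species is ^170_69 Tm.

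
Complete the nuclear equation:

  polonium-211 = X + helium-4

Pb-207

Conserve mass number: 211 = A + 4, so A = 207.
Conserve atomic number: 84 = Z + 2, so Z = 82.
Z = 82 is lead, so the species is lead-207.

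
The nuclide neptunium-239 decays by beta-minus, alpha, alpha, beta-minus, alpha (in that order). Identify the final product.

Ac-227

Start: (A, Z) = (239, 93).
After β⁻: (239, 94).
After α: (235, 92).
After α: (231, 90).
After β⁻: (231, 91).
After α: (227, 89).
Z = 89 is actinium.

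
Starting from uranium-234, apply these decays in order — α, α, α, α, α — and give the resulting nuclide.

Start: (A, Z) = (234, 92).
After α: (230, 90).
After α: (226, 88).
After α: (222, 86).
After α: (218, 84).
After α: (214, 82).
Z = 82 is lead.

Pb-214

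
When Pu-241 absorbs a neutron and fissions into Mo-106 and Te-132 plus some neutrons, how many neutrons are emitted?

Conserve mass number: 242 = 106 + 132 + k, so k = 242 − 238 = 4.
Check atomic number: 94 = 42 + 52 + 0 = 94. ✓

4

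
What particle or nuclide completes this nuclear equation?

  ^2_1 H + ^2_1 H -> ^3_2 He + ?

Conserve mass number: 2 + 2 = 3 + A, so A = 1.
Conserve atomic number: 1 + 1 = 2 + Z, so Z = 0.
A = 1 and Z = 0 is ^1_0 n — a neutron.

neutron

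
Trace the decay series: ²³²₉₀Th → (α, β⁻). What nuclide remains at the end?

Ac-228

Start: (A, Z) = (232, 90).
After α: (228, 88).
After β⁻: (228, 89).
Z = 89 is actinium.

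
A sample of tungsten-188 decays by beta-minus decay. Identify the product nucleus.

Re-188

Beta-minus decay: mass number changes by +0, atomic number by +1.
A: 188 = 188; Z: 74 + 1 = 75.
Z = 75 is rhenium, so the daughter is rhenium-188.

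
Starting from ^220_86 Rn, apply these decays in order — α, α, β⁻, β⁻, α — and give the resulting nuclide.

Start: (A, Z) = (220, 86).
After α: (216, 84).
After α: (212, 82).
After β⁻: (212, 83).
After β⁻: (212, 84).
After α: (208, 82).
Z = 82 is lead.

Pb-208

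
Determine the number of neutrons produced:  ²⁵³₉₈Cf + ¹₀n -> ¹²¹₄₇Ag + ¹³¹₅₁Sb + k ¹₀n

Conserve mass number: 254 = 121 + 131 + k, so k = 254 − 252 = 2.
Check atomic number: 98 = 47 + 51 + 0 = 98. ✓

2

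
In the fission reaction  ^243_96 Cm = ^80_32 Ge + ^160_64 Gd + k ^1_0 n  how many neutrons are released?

Conserve mass number: 243 = 80 + 160 + k, so k = 243 − 240 = 3.
Check atomic number: 96 = 32 + 64 + 0 = 96. ✓

3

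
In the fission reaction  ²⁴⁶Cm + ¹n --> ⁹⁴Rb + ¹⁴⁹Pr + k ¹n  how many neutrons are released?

Conserve mass number: 247 = 94 + 149 + k, so k = 247 − 243 = 4.
Check atomic number: 96 = 37 + 59 + 0 = 96. ✓

4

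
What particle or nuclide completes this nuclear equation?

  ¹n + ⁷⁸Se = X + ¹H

Conserve mass number: 1 + 78 = A + 1, so A = 78.
Conserve atomic number: 0 + 34 = Z + 1, so Z = 33.
Z = 33 is arsenic, so the species is ⁷⁸As.

As-78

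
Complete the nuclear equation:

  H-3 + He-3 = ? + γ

Conserve mass number: 3 + 3 = A + 0, so A = 6.
Conserve atomic number: 1 + 2 = Z + 0, so Z = 3.
Z = 3 is lithium, so the species is Li-6.

Li-6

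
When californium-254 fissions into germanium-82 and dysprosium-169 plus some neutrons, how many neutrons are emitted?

Conserve mass number: 254 = 82 + 169 + k, so k = 254 − 251 = 3.
Check atomic number: 98 = 32 + 66 + 0 = 98. ✓

3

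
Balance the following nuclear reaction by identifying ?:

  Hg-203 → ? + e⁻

Tl-203

Conserve mass number: 203 = A + 0, so A = 203.
Conserve atomic number: 80 = Z − 1, so Z = 81.
Z = 81 is thallium, so the species is Tl-203.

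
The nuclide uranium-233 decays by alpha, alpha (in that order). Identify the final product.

Ra-225

Start: (A, Z) = (233, 92).
After α: (229, 90).
After α: (225, 88).
Z = 88 is radium.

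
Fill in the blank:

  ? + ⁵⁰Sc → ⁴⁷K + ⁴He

neutron

Conserve mass number: A + 50 = 47 + 4, so A = 1.
Conserve atomic number: Z + 21 = 19 + 2, so Z = 0.
A = 1 and Z = 0 is ¹n — a neutron.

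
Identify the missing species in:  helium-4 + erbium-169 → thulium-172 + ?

Conserve mass number: 4 + 169 = 172 + A, so A = 1.
Conserve atomic number: 2 + 68 = 69 + Z, so Z = 1.
A = 1 and Z = 1 is hydrogen-1 — a proton.

proton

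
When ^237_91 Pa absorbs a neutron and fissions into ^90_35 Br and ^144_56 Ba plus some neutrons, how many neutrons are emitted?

4

Conserve mass number: 238 = 90 + 144 + k, so k = 238 − 234 = 4.
Check atomic number: 91 = 35 + 56 + 0 = 91. ✓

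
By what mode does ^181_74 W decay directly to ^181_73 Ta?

beta-plus decay or electron capture

ΔA = 181 − 181 = 0; ΔZ = 73 − 74 = -1.
A is unchanged and Z drops by 1 — a proton has become a neutron (β⁺ emission or electron capture).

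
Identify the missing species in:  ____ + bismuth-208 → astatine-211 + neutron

Conserve mass number: A + 208 = 211 + 1, so A = 4.
Conserve atomic number: Z + 83 = 85 + 0, so Z = 2.
A = 4 and Z = 2 is helium-4 — an alpha particle.

alpha particle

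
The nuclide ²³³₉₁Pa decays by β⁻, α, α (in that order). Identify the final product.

Start: (A, Z) = (233, 91).
After β⁻: (233, 92).
After α: (229, 90).
After α: (225, 88).
Z = 88 is radium.

Ra-225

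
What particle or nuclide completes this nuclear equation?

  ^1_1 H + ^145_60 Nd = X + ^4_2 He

Pr-142

Conserve mass number: 1 + 145 = A + 4, so A = 142.
Conserve atomic number: 1 + 60 = Z + 2, so Z = 59.
Z = 59 is praseodymium, so the species is ^142_59 Pr.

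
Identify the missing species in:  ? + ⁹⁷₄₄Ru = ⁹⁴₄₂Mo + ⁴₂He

neutron

Conserve mass number: A + 97 = 94 + 4, so A = 1.
Conserve atomic number: Z + 44 = 42 + 2, so Z = 0.
A = 1 and Z = 0 is ¹₀n — a neutron.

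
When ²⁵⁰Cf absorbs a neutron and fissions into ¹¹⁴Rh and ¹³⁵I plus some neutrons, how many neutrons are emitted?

Conserve mass number: 251 = 114 + 135 + k, so k = 251 − 249 = 2.
Check atomic number: 98 = 45 + 53 + 0 = 98. ✓

2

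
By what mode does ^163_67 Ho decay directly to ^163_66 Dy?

ΔA = 163 − 163 = 0; ΔZ = 66 − 67 = -1.
A is unchanged and Z drops by 1 — a proton has become a neutron (β⁺ emission or electron capture).

beta-plus decay or electron capture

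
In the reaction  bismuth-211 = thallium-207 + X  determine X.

alpha particle

Conserve mass number: 211 = 207 + A, so A = 4.
Conserve atomic number: 83 = 81 + Z, so Z = 2.
A = 4 and Z = 2 is helium-4 — an alpha particle.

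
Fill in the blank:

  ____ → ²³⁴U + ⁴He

Conserve mass number: A = 234 + 4, so A = 238.
Conserve atomic number: Z = 92 + 2, so Z = 94.
Z = 94 is plutonium, so the species is ²³⁸Pu.

Pu-238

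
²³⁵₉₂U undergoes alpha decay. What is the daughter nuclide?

Alpha decay: mass number changes by -4, atomic number by -2.
A: 235 − 4 = 231; Z: 92 − 2 = 90.
Z = 90 is thorium, so the daughter is ²³¹₉₀Th.

Th-231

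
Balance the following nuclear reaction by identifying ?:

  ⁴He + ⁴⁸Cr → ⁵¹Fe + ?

Conserve mass number: 4 + 48 = 51 + A, so A = 1.
Conserve atomic number: 2 + 24 = 26 + Z, so Z = 0.
A = 1 and Z = 0 is ¹n — a neutron.

neutron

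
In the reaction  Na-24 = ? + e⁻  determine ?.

Mg-24

Conserve mass number: 24 = A + 0, so A = 24.
Conserve atomic number: 11 = Z − 1, so Z = 12.
Z = 12 is magnesium, so the species is Mg-24.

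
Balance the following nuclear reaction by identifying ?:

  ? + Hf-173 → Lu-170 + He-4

proton

Conserve mass number: A + 173 = 170 + 4, so A = 1.
Conserve atomic number: Z + 72 = 71 + 2, so Z = 1.
A = 1 and Z = 1 is H-1 — a proton.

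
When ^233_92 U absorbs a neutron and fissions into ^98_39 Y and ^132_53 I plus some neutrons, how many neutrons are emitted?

4

Conserve mass number: 234 = 98 + 132 + k, so k = 234 − 230 = 4.
Check atomic number: 92 = 39 + 53 + 0 = 92. ✓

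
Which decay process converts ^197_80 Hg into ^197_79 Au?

beta-plus decay or electron capture

ΔA = 197 − 197 = 0; ΔZ = 79 − 80 = -1.
A is unchanged and Z drops by 1 — a proton has become a neutron (β⁺ emission or electron capture).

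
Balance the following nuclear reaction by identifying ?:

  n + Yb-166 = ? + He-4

Er-163

Conserve mass number: 1 + 166 = A + 4, so A = 163.
Conserve atomic number: 0 + 70 = Z + 2, so Z = 68.
Z = 68 is erbium, so the species is Er-163.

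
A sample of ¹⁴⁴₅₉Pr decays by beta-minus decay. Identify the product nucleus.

Nd-144

Beta-minus decay: mass number changes by +0, atomic number by +1.
A: 144 = 144; Z: 59 + 1 = 60.
Z = 60 is neodymium, so the daughter is ¹⁴⁴₆₀Nd.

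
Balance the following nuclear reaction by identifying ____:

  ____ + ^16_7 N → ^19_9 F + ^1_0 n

Conserve mass number: A + 16 = 19 + 1, so A = 4.
Conserve atomic number: Z + 7 = 9 + 0, so Z = 2.
A = 4 and Z = 2 is ^4_2 He — an alpha particle.

alpha particle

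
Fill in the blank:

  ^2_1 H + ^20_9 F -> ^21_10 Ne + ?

neutron

Conserve mass number: 2 + 20 = 21 + A, so A = 1.
Conserve atomic number: 1 + 9 = 10 + Z, so Z = 0.
A = 1 and Z = 0 is ^1_0 n — a neutron.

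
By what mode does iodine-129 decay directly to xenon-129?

ΔA = 129 − 129 = 0; ΔZ = 54 − 53 = +1.
A is unchanged and Z rises by 1 — a neutron has become a proton (β⁻ decay).

beta-minus decay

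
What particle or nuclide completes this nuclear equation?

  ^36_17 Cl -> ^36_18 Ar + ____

Conserve mass number: 36 = 36 + A, so A = 0.
Conserve atomic number: 17 = 18 + Z, so Z = -1.
A = 0 and Z = -1 is ^0_-1 e — a beta-minus particle.

beta-minus particle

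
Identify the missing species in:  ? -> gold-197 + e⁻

Pt-197

Conserve mass number: A = 197 + 0, so A = 197.
Conserve atomic number: Z = 79 − 1, so Z = 78.
Z = 78 is platinum, so the species is platinum-197.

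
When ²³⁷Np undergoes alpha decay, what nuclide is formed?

Alpha decay: mass number changes by -4, atomic number by -2.
A: 237 − 4 = 233; Z: 93 − 2 = 91.
Z = 91 is protactinium, so the daughter is ²³³Pa.

Pa-233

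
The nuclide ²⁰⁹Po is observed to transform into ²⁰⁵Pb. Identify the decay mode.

ΔA = 205 − 209 = -4; ΔZ = 82 − 84 = -2.
A drops by 4 and Z drops by 2 — the signature of alpha emission.

alpha decay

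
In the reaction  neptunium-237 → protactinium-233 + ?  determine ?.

alpha particle

Conserve mass number: 237 = 233 + A, so A = 4.
Conserve atomic number: 93 = 91 + Z, so Z = 2.
A = 4 and Z = 2 is helium-4 — an alpha particle.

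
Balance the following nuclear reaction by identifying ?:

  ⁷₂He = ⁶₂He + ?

Conserve mass number: 7 = 6 + A, so A = 1.
Conserve atomic number: 2 = 2 + Z, so Z = 0.
A = 1 and Z = 0 is ¹₀n — a neutron.

neutron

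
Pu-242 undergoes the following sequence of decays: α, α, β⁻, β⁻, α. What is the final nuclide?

Start: (A, Z) = (242, 94).
After α: (238, 92).
After α: (234, 90).
After β⁻: (234, 91).
After β⁻: (234, 92).
After α: (230, 90).
Z = 90 is thorium.

Th-230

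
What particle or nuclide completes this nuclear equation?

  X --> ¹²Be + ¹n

Be-13

Conserve mass number: A = 12 + 1, so A = 13.
Conserve atomic number: Z = 4 + 0, so Z = 4.
Z = 4 is beryllium, so the species is ¹³Be.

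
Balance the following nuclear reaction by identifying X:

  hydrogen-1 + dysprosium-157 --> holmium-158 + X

gamma ray

Conserve mass number: 1 + 157 = 158 + A, so A = 0.
Conserve atomic number: 1 + 66 = 67 + Z, so Z = 0.
A = 0 and Z = 0 is γ — a gamma ray.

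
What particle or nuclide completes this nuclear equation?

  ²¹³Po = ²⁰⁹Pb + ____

Conserve mass number: 213 = 209 + A, so A = 4.
Conserve atomic number: 84 = 82 + Z, so Z = 2.
A = 4 and Z = 2 is ⁴He — an alpha particle.

alpha particle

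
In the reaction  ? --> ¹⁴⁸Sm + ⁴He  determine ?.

Conserve mass number: A = 148 + 4, so A = 152.
Conserve atomic number: Z = 62 + 2, so Z = 64.
Z = 64 is gadolinium, so the species is ¹⁵²Gd.

Gd-152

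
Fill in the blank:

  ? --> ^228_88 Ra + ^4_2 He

Conserve mass number: A = 228 + 4, so A = 232.
Conserve atomic number: Z = 88 + 2, so Z = 90.
Z = 90 is thorium, so the species is ^232_90 Th.

Th-232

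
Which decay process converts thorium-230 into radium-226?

alpha decay

ΔA = 226 − 230 = -4; ΔZ = 88 − 90 = -2.
A drops by 4 and Z drops by 2 — the signature of alpha emission.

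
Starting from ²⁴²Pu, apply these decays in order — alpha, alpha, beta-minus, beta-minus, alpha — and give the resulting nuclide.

Start: (A, Z) = (242, 94).
After α: (238, 92).
After α: (234, 90).
After β⁻: (234, 91).
After β⁻: (234, 92).
After α: (230, 90).
Z = 90 is thorium.

Th-230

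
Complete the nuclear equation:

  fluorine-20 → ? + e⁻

Ne-20

Conserve mass number: 20 = A + 0, so A = 20.
Conserve atomic number: 9 = Z − 1, so Z = 10.
Z = 10 is neon, so the species is neon-20.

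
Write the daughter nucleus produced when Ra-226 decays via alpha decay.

Rn-222

Alpha decay: mass number changes by -4, atomic number by -2.
A: 226 − 4 = 222; Z: 88 − 2 = 86.
Z = 86 is radon, so the daughter is Rn-222.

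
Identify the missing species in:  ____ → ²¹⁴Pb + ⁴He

Po-218

Conserve mass number: A = 214 + 4, so A = 218.
Conserve atomic number: Z = 82 + 2, so Z = 84.
Z = 84 is polonium, so the species is ²¹⁸Po.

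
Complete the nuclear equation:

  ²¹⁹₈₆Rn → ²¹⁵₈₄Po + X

alpha particle

Conserve mass number: 219 = 215 + A, so A = 4.
Conserve atomic number: 86 = 84 + Z, so Z = 2.
A = 4 and Z = 2 is ⁴₂He — an alpha particle.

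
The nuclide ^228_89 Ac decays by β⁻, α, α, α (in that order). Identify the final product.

Start: (A, Z) = (228, 89).
After β⁻: (228, 90).
After α: (224, 88).
After α: (220, 86).
After α: (216, 84).
Z = 84 is polonium.

Po-216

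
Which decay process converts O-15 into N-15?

ΔA = 15 − 15 = 0; ΔZ = 7 − 8 = -1.
A is unchanged and Z drops by 1 — a proton has become a neutron (β⁺ emission or electron capture).

beta-plus decay or electron capture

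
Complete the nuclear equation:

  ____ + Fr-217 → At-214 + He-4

Conserve mass number: A + 217 = 214 + 4, so A = 1.
Conserve atomic number: Z + 87 = 85 + 2, so Z = 0.
A = 1 and Z = 0 is n — a neutron.

neutron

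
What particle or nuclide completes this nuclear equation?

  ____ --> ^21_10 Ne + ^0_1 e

Na-21

Conserve mass number: A = 21 + 0, so A = 21.
Conserve atomic number: Z = 10 + 1, so Z = 11.
Z = 11 is sodium, so the species is ^21_11 Na.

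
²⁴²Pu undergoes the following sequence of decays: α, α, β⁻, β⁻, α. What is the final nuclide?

Th-230

Start: (A, Z) = (242, 94).
After α: (238, 92).
After α: (234, 90).
After β⁻: (234, 91).
After β⁻: (234, 92).
After α: (230, 90).
Z = 90 is thorium.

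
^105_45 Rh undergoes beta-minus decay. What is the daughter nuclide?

Pd-105

Beta-minus decay: mass number changes by +0, atomic number by +1.
A: 105 = 105; Z: 45 + 1 = 46.
Z = 46 is palladium, so the daughter is ^105_46 Pd.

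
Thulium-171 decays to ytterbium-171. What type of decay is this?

beta-minus decay

ΔA = 171 − 171 = 0; ΔZ = 70 − 69 = +1.
A is unchanged and Z rises by 1 — a neutron has become a proton (β⁻ decay).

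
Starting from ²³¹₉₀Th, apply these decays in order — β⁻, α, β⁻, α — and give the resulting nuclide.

Ra-223

Start: (A, Z) = (231, 90).
After β⁻: (231, 91).
After α: (227, 89).
After β⁻: (227, 90).
After α: (223, 88).
Z = 88 is radium.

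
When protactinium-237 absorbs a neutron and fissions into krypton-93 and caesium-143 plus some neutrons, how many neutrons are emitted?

2

Conserve mass number: 238 = 93 + 143 + k, so k = 238 − 236 = 2.
Check atomic number: 91 = 36 + 55 + 0 = 91. ✓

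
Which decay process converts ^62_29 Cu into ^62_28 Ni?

ΔA = 62 − 62 = 0; ΔZ = 28 − 29 = -1.
A is unchanged and Z drops by 1 — a proton has become a neutron (β⁺ emission or electron capture).

beta-plus decay or electron capture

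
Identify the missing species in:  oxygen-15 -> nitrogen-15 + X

positron

Conserve mass number: 15 = 15 + A, so A = 0.
Conserve atomic number: 8 = 7 + Z, so Z = 1.
A = 0 and Z = 1 is e⁺ — a positron.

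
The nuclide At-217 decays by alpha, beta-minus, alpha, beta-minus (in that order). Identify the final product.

Start: (A, Z) = (217, 85).
After α: (213, 83).
After β⁻: (213, 84).
After α: (209, 82).
After β⁻: (209, 83).
Z = 83 is bismuth.

Bi-209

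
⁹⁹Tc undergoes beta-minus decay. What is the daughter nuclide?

Beta-minus decay: mass number changes by +0, atomic number by +1.
A: 99 = 99; Z: 43 + 1 = 44.
Z = 44 is ruthenium, so the daughter is ⁹⁹Ru.

Ru-99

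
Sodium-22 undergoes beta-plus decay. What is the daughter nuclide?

Beta-plus decay: mass number changes by +0, atomic number by -1.
A: 22 = 22; Z: 11 − 1 = 10.
Z = 10 is neon, so the daughter is neon-22.

Ne-22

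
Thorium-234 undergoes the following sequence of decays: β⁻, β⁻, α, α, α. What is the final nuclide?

Start: (A, Z) = (234, 90).
After β⁻: (234, 91).
After β⁻: (234, 92).
After α: (230, 90).
After α: (226, 88).
After α: (222, 86).
Z = 86 is radon.

Rn-222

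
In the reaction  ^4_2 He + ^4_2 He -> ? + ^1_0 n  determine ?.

Conserve mass number: 4 + 4 = A + 1, so A = 7.
Conserve atomic number: 2 + 2 = Z + 0, so Z = 4.
Z = 4 is beryllium, so the species is ^7_4 Be.

Be-7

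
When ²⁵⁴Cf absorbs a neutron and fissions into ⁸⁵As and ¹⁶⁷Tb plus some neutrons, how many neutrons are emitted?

Conserve mass number: 255 = 85 + 167 + k, so k = 255 − 252 = 3.
Check atomic number: 98 = 33 + 65 + 0 = 98. ✓

3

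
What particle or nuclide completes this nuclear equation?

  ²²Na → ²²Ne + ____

Conserve mass number: 22 = 22 + A, so A = 0.
Conserve atomic number: 11 = 10 + Z, so Z = 1.
A = 0 and Z = 1 is e⁺ — a positron.

positron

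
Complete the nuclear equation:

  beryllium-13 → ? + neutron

Conserve mass number: 13 = A + 1, so A = 12.
Conserve atomic number: 4 = Z + 0, so Z = 4.
Z = 4 is beryllium, so the species is beryllium-12.

Be-12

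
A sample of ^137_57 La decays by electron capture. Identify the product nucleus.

Electron capture: mass number changes by +0, atomic number by -1.
A: 137 = 137; Z: 57 − 1 = 56.
Z = 56 is barium, so the daughter is ^137_56 Ba.

Ba-137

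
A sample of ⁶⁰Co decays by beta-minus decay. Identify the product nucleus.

Ni-60

Beta-minus decay: mass number changes by +0, atomic number by +1.
A: 60 = 60; Z: 27 + 1 = 28.
Z = 28 is nickel, so the daughter is ⁶⁰Ni.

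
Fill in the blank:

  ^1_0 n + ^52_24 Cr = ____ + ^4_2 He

Ti-49

Conserve mass number: 1 + 52 = A + 4, so A = 49.
Conserve atomic number: 0 + 24 = Z + 2, so Z = 22.
Z = 22 is titanium, so the species is ^49_22 Ti.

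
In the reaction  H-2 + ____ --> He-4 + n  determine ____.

Conserve mass number: 2 + A = 4 + 1, so A = 3.
Conserve atomic number: 1 + Z = 2 + 0, so Z = 1.
A = 3 and Z = 1 is H-3 — a triton.

triton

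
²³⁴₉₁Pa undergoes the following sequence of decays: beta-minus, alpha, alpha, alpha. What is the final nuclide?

Rn-222

Start: (A, Z) = (234, 91).
After β⁻: (234, 92).
After α: (230, 90).
After α: (226, 88).
After α: (222, 86).
Z = 86 is radon.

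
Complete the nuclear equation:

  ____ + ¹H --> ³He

deuteron

Conserve mass number: A + 1 = 3, so A = 2.
Conserve atomic number: Z + 1 = 2, so Z = 1.
A = 2 and Z = 1 is ²H — a deuteron.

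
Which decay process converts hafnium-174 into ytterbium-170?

alpha decay

ΔA = 170 − 174 = -4; ΔZ = 70 − 72 = -2.
A drops by 4 and Z drops by 2 — the signature of alpha emission.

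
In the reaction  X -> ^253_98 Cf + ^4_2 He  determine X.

Fm-257

Conserve mass number: A = 253 + 4, so A = 257.
Conserve atomic number: Z = 98 + 2, so Z = 100.
Z = 100 is fermium, so the species is ^257_100 Fm.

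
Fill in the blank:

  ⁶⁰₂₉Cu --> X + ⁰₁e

Conserve mass number: 60 = A + 0, so A = 60.
Conserve atomic number: 29 = Z + 1, so Z = 28.
Z = 28 is nickel, so the species is ⁶⁰₂₈Ni.

Ni-60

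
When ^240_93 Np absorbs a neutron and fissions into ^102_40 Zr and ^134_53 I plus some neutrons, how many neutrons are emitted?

Conserve mass number: 241 = 102 + 134 + k, so k = 241 − 236 = 5.
Check atomic number: 93 = 40 + 53 + 0 = 93. ✓

5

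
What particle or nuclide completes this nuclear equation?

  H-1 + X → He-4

Conserve mass number: 1 + A = 4, so A = 3.
Conserve atomic number: 1 + Z = 2, so Z = 1.
A = 3 and Z = 1 is H-3 — a triton.

triton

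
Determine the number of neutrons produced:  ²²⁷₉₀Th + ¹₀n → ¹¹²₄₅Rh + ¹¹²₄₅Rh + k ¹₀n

4

Conserve mass number: 228 = 112 + 112 + k, so k = 228 − 224 = 4.
Check atomic number: 90 = 45 + 45 + 0 = 90. ✓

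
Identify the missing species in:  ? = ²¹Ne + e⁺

Conserve mass number: A = 21 + 0, so A = 21.
Conserve atomic number: Z = 10 + 1, so Z = 11.
Z = 11 is sodium, so the species is ²¹Na.

Na-21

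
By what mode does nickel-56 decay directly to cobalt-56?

beta-plus decay or electron capture

ΔA = 56 − 56 = 0; ΔZ = 27 − 28 = -1.
A is unchanged and Z drops by 1 — a proton has become a neutron (β⁺ emission or electron capture).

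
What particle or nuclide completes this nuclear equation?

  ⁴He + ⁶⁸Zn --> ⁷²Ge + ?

gamma ray

Conserve mass number: 4 + 68 = 72 + A, so A = 0.
Conserve atomic number: 2 + 30 = 32 + Z, so Z = 0.
A = 0 and Z = 0 is γ — a gamma ray.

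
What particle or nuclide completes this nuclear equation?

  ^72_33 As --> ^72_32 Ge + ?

Conserve mass number: 72 = 72 + A, so A = 0.
Conserve atomic number: 33 = 32 + Z, so Z = 1.
A = 0 and Z = 1 is ^0_1 e — a positron.

positron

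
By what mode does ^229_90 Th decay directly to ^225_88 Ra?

alpha decay

ΔA = 225 − 229 = -4; ΔZ = 88 − 90 = -2.
A drops by 4 and Z drops by 2 — the signature of alpha emission.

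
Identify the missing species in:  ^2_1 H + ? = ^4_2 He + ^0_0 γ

Conserve mass number: 2 + A = 4 + 0, so A = 2.
Conserve atomic number: 1 + Z = 2 + 0, so Z = 1.
A = 2 and Z = 1 is ^2_1 H — a deuteron.

deuteron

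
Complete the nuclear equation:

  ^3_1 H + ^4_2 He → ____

Li-7

Conserve mass number: 3 + 4 = A, so A = 7.
Conserve atomic number: 1 + 2 = Z, so Z = 3.
Z = 3 is lithium, so the species is ^7_3 Li.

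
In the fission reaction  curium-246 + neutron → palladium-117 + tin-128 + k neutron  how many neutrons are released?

Conserve mass number: 247 = 117 + 128 + k, so k = 247 − 245 = 2.
Check atomic number: 96 = 46 + 50 + 0 = 96. ✓

2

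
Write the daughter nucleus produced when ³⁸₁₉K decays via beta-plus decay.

Beta-plus decay: mass number changes by +0, atomic number by -1.
A: 38 = 38; Z: 19 − 1 = 18.
Z = 18 is argon, so the daughter is ³⁸₁₈Ar.

Ar-38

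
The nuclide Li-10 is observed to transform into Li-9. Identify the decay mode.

neutron emission

ΔA = 9 − 10 = -1; ΔZ = 3 − 3 = +0.
A drops by 1 with Z unchanged — a neutron was emitted.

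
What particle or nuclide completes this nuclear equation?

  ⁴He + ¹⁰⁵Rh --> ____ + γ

Conserve mass number: 4 + 105 = A + 0, so A = 109.
Conserve atomic number: 2 + 45 = Z + 0, so Z = 47.
Z = 47 is silver, so the species is ¹⁰⁹Ag.

Ag-109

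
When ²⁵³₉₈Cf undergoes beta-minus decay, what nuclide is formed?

Beta-minus decay: mass number changes by +0, atomic number by +1.
A: 253 = 253; Z: 98 + 1 = 99.
Z = 99 is einsteinium, so the daughter is ²⁵³₉₉Es.

Es-253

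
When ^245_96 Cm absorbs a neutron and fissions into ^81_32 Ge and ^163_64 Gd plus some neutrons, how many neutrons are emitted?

2

Conserve mass number: 246 = 81 + 163 + k, so k = 246 − 244 = 2.
Check atomic number: 96 = 32 + 64 + 0 = 96. ✓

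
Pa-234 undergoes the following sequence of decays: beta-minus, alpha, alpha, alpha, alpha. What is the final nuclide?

Start: (A, Z) = (234, 91).
After β⁻: (234, 92).
After α: (230, 90).
After α: (226, 88).
After α: (222, 86).
After α: (218, 84).
Z = 84 is polonium.

Po-218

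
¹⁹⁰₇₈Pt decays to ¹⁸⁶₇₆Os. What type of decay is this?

alpha decay

ΔA = 186 − 190 = -4; ΔZ = 76 − 78 = -2.
A drops by 4 and Z drops by 2 — the signature of alpha emission.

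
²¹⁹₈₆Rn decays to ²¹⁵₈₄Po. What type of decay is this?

alpha decay

ΔA = 215 − 219 = -4; ΔZ = 84 − 86 = -2.
A drops by 4 and Z drops by 2 — the signature of alpha emission.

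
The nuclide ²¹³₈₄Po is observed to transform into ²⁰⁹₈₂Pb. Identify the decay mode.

ΔA = 209 − 213 = -4; ΔZ = 82 − 84 = -2.
A drops by 4 and Z drops by 2 — the signature of alpha emission.

alpha decay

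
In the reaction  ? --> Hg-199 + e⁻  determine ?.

Conserve mass number: A = 199 + 0, so A = 199.
Conserve atomic number: Z = 80 − 1, so Z = 79.
Z = 79 is gold, so the species is Au-199.

Au-199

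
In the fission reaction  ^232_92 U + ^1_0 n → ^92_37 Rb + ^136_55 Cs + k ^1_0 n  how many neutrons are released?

5

Conserve mass number: 233 = 92 + 136 + k, so k = 233 − 228 = 5.
Check atomic number: 92 = 37 + 55 + 0 = 92. ✓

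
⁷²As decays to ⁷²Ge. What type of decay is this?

ΔA = 72 − 72 = 0; ΔZ = 32 − 33 = -1.
A is unchanged and Z drops by 1 — a proton has become a neutron (β⁺ emission or electron capture).

beta-plus decay or electron capture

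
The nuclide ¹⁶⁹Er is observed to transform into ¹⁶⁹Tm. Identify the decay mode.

ΔA = 169 − 169 = 0; ΔZ = 69 − 68 = +1.
A is unchanged and Z rises by 1 — a neutron has become a proton (β⁻ decay).

beta-minus decay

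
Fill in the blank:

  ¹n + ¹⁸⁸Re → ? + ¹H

Conserve mass number: 1 + 188 = A + 1, so A = 188.
Conserve atomic number: 0 + 75 = Z + 1, so Z = 74.
Z = 74 is tungsten, so the species is ¹⁸⁸W.

W-188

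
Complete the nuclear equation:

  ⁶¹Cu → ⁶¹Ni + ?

positron

Conserve mass number: 61 = 61 + A, so A = 0.
Conserve atomic number: 29 = 28 + Z, so Z = 1.
A = 0 and Z = 1 is e⁺ — a positron.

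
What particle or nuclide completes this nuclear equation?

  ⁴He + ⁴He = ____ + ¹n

Conserve mass number: 4 + 4 = A + 1, so A = 7.
Conserve atomic number: 2 + 2 = Z + 0, so Z = 4.
Z = 4 is beryllium, so the species is ⁷Be.

Be-7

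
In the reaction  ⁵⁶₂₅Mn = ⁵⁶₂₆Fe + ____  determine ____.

beta-minus particle

Conserve mass number: 56 = 56 + A, so A = 0.
Conserve atomic number: 25 = 26 + Z, so Z = -1.
A = 0 and Z = -1 is ⁰₋₁e — a beta-minus particle.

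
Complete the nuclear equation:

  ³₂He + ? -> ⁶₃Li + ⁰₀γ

Conserve mass number: 3 + A = 6 + 0, so A = 3.
Conserve atomic number: 2 + Z = 3 + 0, so Z = 1.
A = 3 and Z = 1 is ³₁H — a triton.

triton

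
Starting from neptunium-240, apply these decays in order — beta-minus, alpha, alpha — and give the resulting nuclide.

Th-232

Start: (A, Z) = (240, 93).
After β⁻: (240, 94).
After α: (236, 92).
After α: (232, 90).
Z = 90 is thorium.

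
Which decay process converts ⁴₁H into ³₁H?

ΔA = 3 − 4 = -1; ΔZ = 1 − 1 = +0.
A drops by 1 with Z unchanged — a neutron was emitted.

neutron emission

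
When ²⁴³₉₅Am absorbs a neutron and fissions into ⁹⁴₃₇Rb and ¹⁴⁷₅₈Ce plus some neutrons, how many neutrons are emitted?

Conserve mass number: 244 = 94 + 147 + k, so k = 244 − 241 = 3.
Check atomic number: 95 = 37 + 58 + 0 = 95. ✓

3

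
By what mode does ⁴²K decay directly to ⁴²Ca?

beta-minus decay

ΔA = 42 − 42 = 0; ΔZ = 20 − 19 = +1.
A is unchanged and Z rises by 1 — a neutron has become a proton (β⁻ decay).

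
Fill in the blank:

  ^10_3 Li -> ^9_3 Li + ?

Conserve mass number: 10 = 9 + A, so A = 1.
Conserve atomic number: 3 = 3 + Z, so Z = 0.
A = 1 and Z = 0 is ^1_0 n — a neutron.

neutron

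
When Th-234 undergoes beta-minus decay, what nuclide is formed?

Beta-minus decay: mass number changes by +0, atomic number by +1.
A: 234 = 234; Z: 90 + 1 = 91.
Z = 91 is protactinium, so the daughter is Pa-234.

Pa-234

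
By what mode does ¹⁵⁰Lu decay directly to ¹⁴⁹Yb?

ΔA = 149 − 150 = -1; ΔZ = 70 − 71 = -1.
A drops by 1 and Z drops by 1 — a proton was emitted.

proton emission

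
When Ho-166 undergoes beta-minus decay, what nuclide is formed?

Beta-minus decay: mass number changes by +0, atomic number by +1.
A: 166 = 166; Z: 67 + 1 = 68.
Z = 68 is erbium, so the daughter is Er-166.

Er-166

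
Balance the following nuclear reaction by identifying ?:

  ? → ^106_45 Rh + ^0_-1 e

Conserve mass number: A = 106 + 0, so A = 106.
Conserve atomic number: Z = 45 − 1, so Z = 44.
Z = 44 is ruthenium, so the species is ^106_44 Ru.

Ru-106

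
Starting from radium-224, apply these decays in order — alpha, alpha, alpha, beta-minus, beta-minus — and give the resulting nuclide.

Start: (A, Z) = (224, 88).
After α: (220, 86).
After α: (216, 84).
After α: (212, 82).
After β⁻: (212, 83).
After β⁻: (212, 84).
Z = 84 is polonium.

Po-212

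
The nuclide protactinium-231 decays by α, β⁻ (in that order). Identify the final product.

Start: (A, Z) = (231, 91).
After α: (227, 89).
After β⁻: (227, 90).
Z = 90 is thorium.

Th-227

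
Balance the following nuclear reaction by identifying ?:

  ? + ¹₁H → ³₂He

Conserve mass number: A + 1 = 3, so A = 2.
Conserve atomic number: Z + 1 = 2, so Z = 1.
A = 2 and Z = 1 is ²₁H — a deuteron.

deuteron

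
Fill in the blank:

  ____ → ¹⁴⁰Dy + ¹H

Conserve mass number: A = 140 + 1, so A = 141.
Conserve atomic number: Z = 66 + 1, so Z = 67.
Z = 67 is holmium, so the species is ¹⁴¹Ho.

Ho-141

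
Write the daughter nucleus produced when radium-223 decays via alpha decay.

Alpha decay: mass number changes by -4, atomic number by -2.
A: 223 − 4 = 219; Z: 88 − 2 = 86.
Z = 86 is radon, so the daughter is radon-219.

Rn-219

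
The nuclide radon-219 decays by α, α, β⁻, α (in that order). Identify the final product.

Tl-207

Start: (A, Z) = (219, 86).
After α: (215, 84).
After α: (211, 82).
After β⁻: (211, 83).
After α: (207, 81).
Z = 81 is thallium.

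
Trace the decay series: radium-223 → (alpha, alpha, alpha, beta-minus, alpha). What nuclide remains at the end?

Tl-207

Start: (A, Z) = (223, 88).
After α: (219, 86).
After α: (215, 84).
After α: (211, 82).
After β⁻: (211, 83).
After α: (207, 81).
Z = 81 is thallium.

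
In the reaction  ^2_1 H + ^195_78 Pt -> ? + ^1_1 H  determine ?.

Pt-196

Conserve mass number: 2 + 195 = A + 1, so A = 196.
Conserve atomic number: 1 + 78 = Z + 1, so Z = 78.
Z = 78 is platinum, so the species is ^196_78 Pt.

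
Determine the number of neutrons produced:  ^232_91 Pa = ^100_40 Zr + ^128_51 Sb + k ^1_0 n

Conserve mass number: 232 = 100 + 128 + k, so k = 232 − 228 = 4.
Check atomic number: 91 = 40 + 51 + 0 = 91. ✓

4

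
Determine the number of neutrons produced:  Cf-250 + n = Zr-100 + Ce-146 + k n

Conserve mass number: 251 = 100 + 146 + k, so k = 251 − 246 = 5.
Check atomic number: 98 = 40 + 58 + 0 = 98. ✓

5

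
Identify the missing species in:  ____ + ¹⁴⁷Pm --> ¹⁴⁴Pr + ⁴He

neutron

Conserve mass number: A + 147 = 144 + 4, so A = 1.
Conserve atomic number: Z + 61 = 59 + 2, so Z = 0.
A = 1 and Z = 0 is ¹n — a neutron.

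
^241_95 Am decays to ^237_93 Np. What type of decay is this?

ΔA = 237 − 241 = -4; ΔZ = 93 − 95 = -2.
A drops by 4 and Z drops by 2 — the signature of alpha emission.

alpha decay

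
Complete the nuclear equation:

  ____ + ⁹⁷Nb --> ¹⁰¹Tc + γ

Conserve mass number: A + 97 = 101 + 0, so A = 4.
Conserve atomic number: Z + 41 = 43 + 0, so Z = 2.
A = 4 and Z = 2 is ⁴He — an alpha particle.

alpha particle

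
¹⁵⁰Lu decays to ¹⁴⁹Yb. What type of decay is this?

ΔA = 149 − 150 = -1; ΔZ = 70 − 71 = -1.
A drops by 1 and Z drops by 1 — a proton was emitted.

proton emission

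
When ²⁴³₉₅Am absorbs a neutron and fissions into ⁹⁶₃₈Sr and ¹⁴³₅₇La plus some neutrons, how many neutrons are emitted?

5

Conserve mass number: 244 = 96 + 143 + k, so k = 244 − 239 = 5.
Check atomic number: 95 = 38 + 57 + 0 = 95. ✓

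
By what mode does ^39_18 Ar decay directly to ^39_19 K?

beta-minus decay

ΔA = 39 − 39 = 0; ΔZ = 19 − 18 = +1.
A is unchanged and Z rises by 1 — a neutron has become a proton (β⁻ decay).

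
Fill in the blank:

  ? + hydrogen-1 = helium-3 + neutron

Conserve mass number: A + 1 = 3 + 1, so A = 3.
Conserve atomic number: Z + 1 = 2 + 0, so Z = 1.
A = 3 and Z = 1 is hydrogen-3 — a triton.

triton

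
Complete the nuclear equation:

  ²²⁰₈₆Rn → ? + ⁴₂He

Po-216

Conserve mass number: 220 = A + 4, so A = 216.
Conserve atomic number: 86 = Z + 2, so Z = 84.
Z = 84 is polonium, so the species is ²¹⁶₈₄Po.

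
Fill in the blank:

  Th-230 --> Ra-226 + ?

Conserve mass number: 230 = 226 + A, so A = 4.
Conserve atomic number: 90 = 88 + Z, so Z = 2.
A = 4 and Z = 2 is He-4 — an alpha particle.

alpha particle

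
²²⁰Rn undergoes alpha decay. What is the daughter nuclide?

Po-216

Alpha decay: mass number changes by -4, atomic number by -2.
A: 220 − 4 = 216; Z: 86 − 2 = 84.
Z = 84 is polonium, so the daughter is ²¹⁶Po.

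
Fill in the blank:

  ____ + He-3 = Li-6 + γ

triton

Conserve mass number: A + 3 = 6 + 0, so A = 3.
Conserve atomic number: Z + 2 = 3 + 0, so Z = 1.
A = 3 and Z = 1 is H-3 — a triton.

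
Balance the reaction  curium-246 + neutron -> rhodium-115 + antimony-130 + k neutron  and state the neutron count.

Conserve mass number: 247 = 115 + 130 + k, so k = 247 − 245 = 2.
Check atomic number: 96 = 45 + 51 + 0 = 96. ✓

2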